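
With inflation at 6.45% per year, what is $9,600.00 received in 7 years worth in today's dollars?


Formula: Real value = nominal / (1 + inflation)^years
Price level: (1 + 0.0645)^7 = 1.548887
Real value = $9,600.00 / 1.548887 = $6,198.00

$6,198.00


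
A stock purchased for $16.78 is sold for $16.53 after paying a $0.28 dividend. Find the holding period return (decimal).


Formula: HPR = (P1 - P0 + D) / P0
Gain: $16.53 - $16.78 + $0.28 = $0.03
HPR = $0.03 / $16.78 = 0.0018

0.0018


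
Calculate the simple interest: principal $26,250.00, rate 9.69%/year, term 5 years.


Formula: I = P * r * t
Substituting: I = $26,250.00 * 0.0969 * 5
Step: I = $26,250.00 * 0.4845
I = $12,718.13

$12,718.13


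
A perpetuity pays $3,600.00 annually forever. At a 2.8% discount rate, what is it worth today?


Formula: PV = C / r
Substituting: PV = $3,600.00 / 0.028
PV = $128,571.43

$128,571.43


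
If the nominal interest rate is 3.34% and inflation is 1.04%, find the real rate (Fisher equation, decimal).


Formula: (1 + r_real) = (1 + r_nom) / (1 + inflation)
Substituting: (1 + r_real) = 1.0334 / 1.0104
(1 + r_real) = 1.022763
r_real = 1.022763 - 1 = 0.022763

0.022763


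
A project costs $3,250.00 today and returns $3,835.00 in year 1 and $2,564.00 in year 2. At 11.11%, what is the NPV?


Formula: NPV = C0 + C1/(1+r) + C2/(1+r)^2
Discount C1: $3,835.00 / (1 + 0.1111) = $3,451.53
Discount C2: $2,564.00 / (1 + 0.1111)^2 = $2,076.88
NPV = -$3,250.00 + $3,451.53 + $2,076.88 = $2,278.42

$2,278.42


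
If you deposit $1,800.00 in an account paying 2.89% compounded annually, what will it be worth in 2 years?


Formula: FV = P * (1 + r)^n
Substituting: FV = $1,800.00 * (1 + 0.0289)^2
Growth factor: (1.0289)^2 = 1.058635
FV = $1,800.00 * 1.058635 = $1,905.54

$1,905.54


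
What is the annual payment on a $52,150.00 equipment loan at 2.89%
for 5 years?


Formula: PMT = PV * r / (1 - (1+r)^(-n))
Denominator: 1 - (1 + 0.0289)^(-5) = 0.13277
Numerator: $52,150.00 * 0.0289 = 1507.135
PMT = 1507.135 / 0.13277 = $11,351.45

$11,351.45


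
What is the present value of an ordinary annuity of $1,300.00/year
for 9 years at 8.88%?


Formula: PV = PMT * (1 - (1+r)^(-n)) / r
Discount factor: (1 + 0.0888)^(-9) = 0.465015
Bracket: 1 - 0.465015 = 0.534985
PV = $1,300.00 * 0.534985 / 0.0888 = $7,831.99

$7,831.99


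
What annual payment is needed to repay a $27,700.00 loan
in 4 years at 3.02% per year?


Formula: PMT = PV * r / (1 - (1+r)^(-n))
Denominator: 1 - (1 + 0.0302)^(-4) = 0.112203
Numerator: $27,700.00 * 0.0302 = 836.54
PMT = 836.54 / 0.112203 = $7,455.61

$7,455.61


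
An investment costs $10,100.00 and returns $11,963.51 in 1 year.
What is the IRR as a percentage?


Formula: IRR = C1/C0 - 1
Substituting: IRR = $11,963.51 / $10,100.00 - 1
Ratio: 1.184506 - 1 = 0.184506
IRR = 18.4506%

18.4506%


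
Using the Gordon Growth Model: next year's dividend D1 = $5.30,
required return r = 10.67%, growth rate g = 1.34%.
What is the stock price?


Formula: P = D1 / (r - g)
Spread: r - g = 0.1067 - 0.0134 = 0.0933
Substituting: P = $5.30 / 0.0933
P = $56.81

$56.81


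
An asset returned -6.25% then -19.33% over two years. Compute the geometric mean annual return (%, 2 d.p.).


Formula: Geometric mean = ((1+r1)*(1+r2))^(1/2) - 1
Product: (1 + -0.0625) * (1 + -0.1933) = 0.9375 * 0.8067 = 0.756281
Square root: 0.756281^0.5 = 0.869644
Geometric mean = 0.869644 - 1 = -0.130356
As percentage: -13.04%

-13.04%


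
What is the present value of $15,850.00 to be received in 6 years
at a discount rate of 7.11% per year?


Formula: PV = FV / (1 + r)^n
Substituting: PV = $15,850.00 / (1 + 0.0711)^6
Discount factor: (1.0711)^6 = 1.510011
PV = $15,850.00 / 1.510011 = $10,496.61

$10,496.61


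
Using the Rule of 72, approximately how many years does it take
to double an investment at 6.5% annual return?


Formula: Years ≈ 72 / r
Substituting: Years ≈ 72 / 6.5
Years ≈ 11.1

11.1 years


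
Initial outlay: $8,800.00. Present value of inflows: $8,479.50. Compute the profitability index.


Formula: PI = PV(cash flows) / initial investment
Substituting: PI = $8,479.50 / $8,800.00
PI = 0.9636

0.9636


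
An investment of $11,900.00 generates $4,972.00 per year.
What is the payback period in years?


Formula: Payback = investment / annual cash flow
Substituting: Payback = $11,900.00 / $4,972.00
Payback = 2.3934 years

2.3934 years


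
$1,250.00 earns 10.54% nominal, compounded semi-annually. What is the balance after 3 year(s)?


Formula: FV = P * (1 + r/m)^(m*t)
Period rate: r/m = 0.1054 / 2 = 0.0527
Total periods: m*t = 2 * 3 = 6
Growth factor: (1 + 0.0527)^6 = 1.360905
FV = $1,250.00 * 1.360905 = $1,701.13

$1,701.13


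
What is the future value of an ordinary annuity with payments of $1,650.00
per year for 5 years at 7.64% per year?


Formula: FV = PMT * ((1+r)^n - 1) / r
Growth factor: (1 + 0.0764)^5 = 1.445002
Numerator: 1.445002 - 1 = 0.445002
FV = $1,650.00 * 0.445002 / 0.0764 = $9,610.65

$9,610.65


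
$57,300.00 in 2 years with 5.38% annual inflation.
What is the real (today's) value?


Formula: Real value = nominal / (1 + inflation)^years
Price level: (1 + 0.0538)^2 = 1.110494
Real value = $57,300.00 / 1.110494 = $51,598.64

$51,598.64


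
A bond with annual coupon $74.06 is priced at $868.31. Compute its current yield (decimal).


Formula: Current yield = annual coupon / price
Substituting: CY = $74.06 / $868.31
CY = 0.085292

0.085292


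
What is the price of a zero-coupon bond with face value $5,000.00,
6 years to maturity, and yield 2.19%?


Formula: Price = FV / (1 + r)^n
Substituting: Price = $5,000.00 / (1 + 0.0219)^6
Discount factor: (1.0219)^6 = 1.138808
Price = $5,000.00 / 1.138808 = $4,390.56

$4,390.56


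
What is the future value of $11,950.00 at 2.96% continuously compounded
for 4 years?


Formula: FV = P * e^(r*t)
Exponent: r*t = 0.0296 * 4 = 0.1184
e^(0.1184) = 1.125694
FV = $11,950.00 * 1.125694 = $13,452.05

$13,452.05


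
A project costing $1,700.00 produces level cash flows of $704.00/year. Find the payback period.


Formula: Payback = investment / annual cash flow
Substituting: Payback = $1,700.00 / $704.00
Payback = 2.4148 years

2.4148 years


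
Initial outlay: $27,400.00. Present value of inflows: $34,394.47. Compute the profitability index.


Formula: PI = PV(cash flows) / initial investment
Substituting: PI = $34,394.47 / $27,400.00
PI = 1.2553

1.2553


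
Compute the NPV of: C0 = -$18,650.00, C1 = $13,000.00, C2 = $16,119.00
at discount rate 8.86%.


Formula: NPV = C0 + C1/(1+r) + C2/(1+r)^2
Discount C1: $13,000.00 / (1 + 0.0886) = $11,941.94
Discount C2: $16,119.00 / (1 + 0.0886)^2 = $13,601.96
NPV = -$18,650.00 + $11,941.94 + $13,601.96 = $6,893.90

$6,893.90


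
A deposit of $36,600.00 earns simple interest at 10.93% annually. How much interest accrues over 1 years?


Formula: I = P * r * t
Substituting: I = $36,600.00 * 0.1093 * 1
Step: I = $36,600.00 * 0.1093
I = $4,000.38

$4,000.38


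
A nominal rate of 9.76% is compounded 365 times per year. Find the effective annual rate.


Formula: EAR = (1 + r/m)^m - 1
Period rate: r/m = 0.0976 / 365 = 0.000267
Compounding: (1 + 0.000267)^365 = 1.102507
EAR = 1.102507 - 1 = 0.102507

0.102507


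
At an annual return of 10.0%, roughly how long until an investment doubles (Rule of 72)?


Formula: Years ≈ 72 / r
Substituting: Years ≈ 72 / 10.0
Years ≈ 7.2

7.2 years


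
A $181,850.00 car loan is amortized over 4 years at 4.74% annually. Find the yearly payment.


Formula: PMT = PV * r / (1 - (1+r)^(-n))
Denominator: 1 - (1 + 0.0474)^(-4) = 0.169098
Numerator: $181,850.00 * 0.0474 = 8619.69
PMT = 8619.69 / 0.169098 = $50,974.48

$50,974.48


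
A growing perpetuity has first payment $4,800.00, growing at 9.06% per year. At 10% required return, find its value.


Formula: PV = C / (r - g)
Spread: r - g = 0.1 - 0.0906 = 0.0094
Substituting: PV = $4,800.00 / 0.0094
PV = $510,638.30

$510,638.30


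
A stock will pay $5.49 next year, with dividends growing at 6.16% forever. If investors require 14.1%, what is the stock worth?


Formula: P = D1 / (r - g)
Spread: r - g = 0.141 - 0.0616 = 0.0794
Substituting: P = $5.49 / 0.0794
P = $69.14

$69.14


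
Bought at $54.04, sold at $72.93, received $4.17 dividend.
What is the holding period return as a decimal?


Formula: HPR = (P1 - P0 + D) / P0
Gain: $72.93 - $54.04 + $4.17 = $23.06
HPR = $23.06 / $54.04 = 0.4267

0.4267


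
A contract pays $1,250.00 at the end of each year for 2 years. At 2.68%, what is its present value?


Formula: PV = PMT * (1 - (1+r)^(-n)) / r
Discount factor: (1 + 0.0268)^(-2) = 0.94848
Bracket: 1 - 0.94848 = 0.05152
PV = $1,250.00 * 0.05152 / 0.0268 = $2,402.97

$2,402.97


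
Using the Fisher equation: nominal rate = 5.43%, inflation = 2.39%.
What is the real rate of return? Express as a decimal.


Formula: (1 + r_real) = (1 + r_nom) / (1 + inflation)
Substituting: (1 + r_real) = 1.0543 / 1.0239
(1 + r_real) = 1.02969
r_real = 1.02969 - 1 = 0.02969

0.02969


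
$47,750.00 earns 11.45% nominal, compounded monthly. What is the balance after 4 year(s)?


Formula: FV = P * (1 + r/m)^(m*t)
Period rate: r/m = 0.1145 / 12 = 0.009542
Total periods: m*t = 12 * 4 = 48
Growth factor: (1 + 0.009542)^48 = 1.57748
FV = $47,750.00 * 1.57748 = $75,324.68

$75,324.68


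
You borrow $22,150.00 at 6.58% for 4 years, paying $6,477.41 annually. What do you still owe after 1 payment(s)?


Formula: Balance = PV*(1+r)^k - PMT*((1+r)^k - 1)/r
Growth: (1 + 0.0658)^1 = 1.0658
Accumulated factor: ((1+r)^k - 1)/r = 1.0
Balance = $22,150.00 * 1.0658 - $6,477.41 * 1.0
Balance = $17,130.06

$17,130.06


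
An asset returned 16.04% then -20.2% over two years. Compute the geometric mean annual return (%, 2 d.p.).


Formula: Geometric mean = ((1+r1)*(1+r2))^(1/2) - 1
Product: (1 + 0.1604) * (1 + -0.202) = 1.1604 * 0.798 = 0.925999
Square root: 0.925999^0.5 = 0.962289
Geometric mean = 0.962289 - 1 = -0.037711
As percentage: -3.77%

-3.77%


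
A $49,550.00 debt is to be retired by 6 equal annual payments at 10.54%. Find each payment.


Formula: PMT = PV * r / (1 - (1+r)^(-n))
Denominator: 1 - (1 + 0.1054)^(-6) = 0.45187
Numerator: $49,550.00 * 0.1054 = 5222.57
PMT = 5222.57 / 0.45187 = $11,557.67

$11,557.67


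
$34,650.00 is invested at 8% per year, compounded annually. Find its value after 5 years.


Formula: FV = P * (1 + r)^n
Substituting: FV = $34,650.00 * (1 + 0.08)^5
Growth factor: (1.08)^5 = 1.469328
FV = $34,650.00 * 1.469328 = $50,912.22

$50,912.22


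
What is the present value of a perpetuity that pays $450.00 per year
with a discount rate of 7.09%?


Formula: PV = C / r
Substituting: PV = $450.00 / 0.0709
PV = $6,346.97

$6,346.97


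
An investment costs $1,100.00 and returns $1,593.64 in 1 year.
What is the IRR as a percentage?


Formula: IRR = C1/C0 - 1
Substituting: IRR = $1,593.64 / $1,100.00 - 1
Ratio: 1.448764 - 1 = 0.448764
IRR = 44.8764%

44.8764%


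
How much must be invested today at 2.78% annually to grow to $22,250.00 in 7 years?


Formula: PV = FV / (1 + r)^n
Substituting: PV = $22,250.00 / (1 + 0.0278)^7
Discount factor: (1.0278)^7 = 1.211603
PV = $22,250.00 / 1.211603 = $18,364.10

$18,364.10


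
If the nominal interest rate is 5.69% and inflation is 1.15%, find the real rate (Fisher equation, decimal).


Formula: (1 + r_real) = (1 + r_nom) / (1 + inflation)
Substituting: (1 + r_real) = 1.0569 / 1.0115
(1 + r_real) = 1.044884
r_real = 1.044884 - 1 = 0.044884

0.044884


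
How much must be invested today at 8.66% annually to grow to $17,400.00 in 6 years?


Formula: PV = FV / (1 + r)^n
Substituting: PV = $17,400.00 / (1 + 0.0866)^6
Discount factor: (1.0866)^6 = 1.645956
PV = $17,400.00 / 1.645956 = $10,571.36

$10,571.36


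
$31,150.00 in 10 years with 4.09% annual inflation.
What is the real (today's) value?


Formula: Real value = nominal / (1 + inflation)^years
Price level: (1 + 0.0409)^10 = 1.493104
Real value = $31,150.00 / 1.493104 = $20,862.58

$20,862.58


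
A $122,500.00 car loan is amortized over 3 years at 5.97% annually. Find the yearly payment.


Formula: PMT = PV * r / (1 - (1+r)^(-n))
Denominator: 1 - (1 + 0.0597)^(-3) = 0.159667
Numerator: $122,500.00 * 0.0597 = 7313.25
PMT = 7313.25 / 0.159667 = $45,803.02

$45,803.02


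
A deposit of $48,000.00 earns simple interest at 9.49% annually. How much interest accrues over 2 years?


Formula: I = P * r * t
Substituting: I = $48,000.00 * 0.0949 * 2
Step: I = $48,000.00 * 0.1898
I = $9,110.40

$9,110.40


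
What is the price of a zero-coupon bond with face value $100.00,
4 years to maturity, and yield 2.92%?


Formula: Price = FV / (1 + r)^n
Substituting: Price = $100.00 / (1 + 0.0292)^4
Discount factor: (1.0292)^4 = 1.122016
Price = $100.00 / 1.122016 = $89.13

$89.13


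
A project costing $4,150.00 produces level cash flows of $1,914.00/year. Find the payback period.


Formula: Payback = investment / annual cash flow
Substituting: Payback = $4,150.00 / $1,914.00
Payback = 2.1682 years

2.1682 years


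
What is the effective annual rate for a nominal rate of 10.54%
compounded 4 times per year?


Formula: EAR = (1 + r/m)^m - 1
Period rate: r/m = 0.1054 / 4 = 0.02635
Compounding: (1 + 0.02635)^4 = 1.10964
EAR = 1.10964 - 1 = 0.10964

0.10964


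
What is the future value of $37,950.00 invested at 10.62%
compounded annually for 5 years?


Formula: FV = P * (1 + r)^n
Substituting: FV = $37,950.00 * (1 + 0.1062)^5
Growth factor: (1.1062)^5 = 1.656412
FV = $37,950.00 * 1.656412 = $62,860.82

$62,860.82


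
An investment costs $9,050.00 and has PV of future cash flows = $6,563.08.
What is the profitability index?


Formula: PI = PV(cash flows) / initial investment
Substituting: PI = $6,563.08 / $9,050.00
PI = 0.7252

0.7252


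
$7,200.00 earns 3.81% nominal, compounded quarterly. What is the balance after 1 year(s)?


Formula: FV = P * (1 + r/m)^(m*t)
Period rate: r/m = 0.0381 / 4 = 0.009525
Total periods: m*t = 4 * 1 = 4
Growth factor: (1 + 0.009525)^4 = 1.038648
FV = $7,200.00 * 1.038648 = $7,478.26

$7,478.26


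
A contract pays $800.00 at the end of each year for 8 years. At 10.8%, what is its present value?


Formula: PV = PMT * (1 - (1+r)^(-n)) / r
Discount factor: (1 + 0.108)^(-8) = 0.440232
Bracket: 1 - 0.440232 = 0.559768
PV = $800.00 * 0.559768 / 0.108 = $4,146.43

$4,146.43


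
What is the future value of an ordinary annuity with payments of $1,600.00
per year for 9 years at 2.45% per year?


Formula: FV = PMT * ((1+r)^n - 1) / r
Growth factor: (1 + 0.0245)^9 = 1.243391
Numerator: 1.243391 - 1 = 0.243391
FV = $1,600.00 * 0.243391 / 0.0245 = $15,894.91

$15,894.91


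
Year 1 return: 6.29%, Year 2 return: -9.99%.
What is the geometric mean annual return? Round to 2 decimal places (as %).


Formula: Geometric mean = ((1+r1)*(1+r2))^(1/2) - 1
Product: (1 + 0.0629) * (1 + -0.0999) = 1.0629 * 0.9001 = 0.956716
Square root: 0.956716^0.5 = 0.978119
Geometric mean = 0.978119 - 1 = -0.021881
As percentage: -2.19%

-2.19%


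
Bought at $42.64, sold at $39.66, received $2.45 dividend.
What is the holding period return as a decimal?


Formula: HPR = (P1 - P0 + D) / P0
Gain: $39.66 - $42.64 + $2.45 = -$0.53
HPR = -$0.53 / $42.64 = -0.0124

-0.0124


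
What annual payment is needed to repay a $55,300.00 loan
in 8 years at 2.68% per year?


Formula: PMT = PV * r / (1 - (1+r)^(-n))
Denominator: 1 - (1 + 0.0268)^(-8) = 0.190693
Numerator: $55,300.00 * 0.0268 = 1482.04
PMT = 1482.04 / 0.190693 = $7,771.85

$7,771.85


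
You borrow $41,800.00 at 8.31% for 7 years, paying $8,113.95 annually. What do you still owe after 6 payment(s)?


Formula: Balance = PV*(1+r)^k - PMT*((1+r)^k - 1)/r
Growth: (1 + 0.0831)^6 = 1.614401
Accumulated factor: ((1+r)^k - 1)/r = 7.39351
Balance = $41,800.00 * 1.614401 - $8,113.95 * 7.39351
Balance = $7,491.38

$7,491.38


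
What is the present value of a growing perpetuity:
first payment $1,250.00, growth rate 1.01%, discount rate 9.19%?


Formula: PV = C / (r - g)
Spread: r - g = 0.0919 - 0.0101 = 0.0818
Substituting: PV = $1,250.00 / 0.0818
PV = $15,281.17

$15,281.17


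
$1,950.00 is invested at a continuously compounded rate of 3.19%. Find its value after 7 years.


Formula: FV = P * e^(r*t)
Exponent: r*t = 0.0319 * 7 = 0.2233
e^(0.2233) = 1.250196
FV = $1,950.00 * 1.250196 = $2,437.88

$2,437.88


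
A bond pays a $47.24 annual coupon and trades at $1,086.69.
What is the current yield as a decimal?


Formula: Current yield = annual coupon / price
Substituting: CY = $47.24 / $1,086.69
CY = 0.043471

0.043471


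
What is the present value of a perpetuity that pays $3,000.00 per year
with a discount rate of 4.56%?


Formula: PV = C / r
Substituting: PV = $3,000.00 / 0.0456
PV = $65,789.47

$65,789.47


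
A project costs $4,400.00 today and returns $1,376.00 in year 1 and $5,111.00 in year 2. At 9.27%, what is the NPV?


Formula: NPV = C0 + C1/(1+r) + C2/(1+r)^2
Discount C1: $1,376.00 / (1 + 0.0927) = $1,259.27
Discount C2: $5,111.00 / (1 + 0.0927)^2 = $4,280.59
NPV = -$4,400.00 + $1,259.27 + $4,280.59 = $1,139.86

$1,139.86


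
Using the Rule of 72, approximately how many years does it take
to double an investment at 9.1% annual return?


Formula: Years ≈ 72 / r
Substituting: Years ≈ 72 / 9.1
Years ≈ 7.9

7.9 years


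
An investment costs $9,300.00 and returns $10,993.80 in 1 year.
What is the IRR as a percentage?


Formula: IRR = C1/C0 - 1
Substituting: IRR = $10,993.80 / $9,300.00 - 1
Ratio: 1.182129 - 1 = 0.182129
IRR = 18.2129%

18.2129%


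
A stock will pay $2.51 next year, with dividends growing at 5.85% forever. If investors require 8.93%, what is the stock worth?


Formula: P = D1 / (r - g)
Spread: r - g = 0.0893 - 0.0585 = 0.0308
Substituting: P = $2.51 / 0.0308
P = $81.49

$81.49


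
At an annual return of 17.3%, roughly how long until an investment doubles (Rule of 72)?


Formula: Years ≈ 72 / r
Substituting: Years ≈ 72 / 17.3
Years ≈ 4.2

4.2 years


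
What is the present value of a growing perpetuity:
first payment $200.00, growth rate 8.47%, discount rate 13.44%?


Formula: PV = C / (r - g)
Spread: r - g = 0.1344 - 0.0847 = 0.0497
Substituting: PV = $200.00 / 0.0497
PV = $4,024.14

$4,024.14


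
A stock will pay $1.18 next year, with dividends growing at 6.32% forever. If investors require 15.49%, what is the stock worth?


Formula: P = D1 / (r - g)
Spread: r - g = 0.1549 - 0.0632 = 0.0917
Substituting: P = $1.18 / 0.0917
P = $12.87

$12.87


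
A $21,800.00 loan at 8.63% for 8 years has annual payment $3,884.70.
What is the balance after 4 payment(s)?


Formula: Balance = PV*(1+r)^k - PMT*((1+r)^k - 1)/r
Growth: (1 + 0.0863)^4 = 1.392513
Accumulated factor: ((1+r)^k - 1)/r = 4.548233
Balance = $21,800.00 * 1.392513 - $3,884.70 * 4.548233
Balance = $12,688.25

$12,688.25


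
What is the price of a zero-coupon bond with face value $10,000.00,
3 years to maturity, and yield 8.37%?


Formula: Price = FV / (1 + r)^n
Substituting: Price = $10,000.00 / (1 + 0.0837)^3
Discount factor: (1.0837)^3 = 1.272703
Price = $10,000.00 / 1.272703 = $7,857.29

$7,857.29


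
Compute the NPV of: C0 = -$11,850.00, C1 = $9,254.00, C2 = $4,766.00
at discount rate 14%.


Formula: NPV = C0 + C1/(1+r) + C2/(1+r)^2
Discount C1: $9,254.00 / (1 + 0.14) = $8,117.54
Discount C2: $4,766.00 / (1 + 0.14)^2 = $3,667.28
NPV = -$11,850.00 + $8,117.54 + $3,667.28 = -$65.17

-$65.17


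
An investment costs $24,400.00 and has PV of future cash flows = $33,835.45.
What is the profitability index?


Formula: PI = PV(cash flows) / initial investment
Substituting: PI = $33,835.45 / $24,400.00
PI = 1.3867

1.3867


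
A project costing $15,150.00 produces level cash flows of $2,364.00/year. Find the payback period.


Formula: Payback = investment / annual cash flow
Substituting: Payback = $15,150.00 / $2,364.00
Payback = 6.4086 years

6.4086 years


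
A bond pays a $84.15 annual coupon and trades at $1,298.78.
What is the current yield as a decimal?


Formula: Current yield = annual coupon / price
Substituting: CY = $84.15 / $1,298.78
CY = 0.064792

0.064792


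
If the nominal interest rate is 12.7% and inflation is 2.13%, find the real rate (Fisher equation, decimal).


Formula: (1 + r_real) = (1 + r_nom) / (1 + inflation)
Substituting: (1 + r_real) = 1.127 / 1.0213
(1 + r_real) = 1.103496
r_real = 1.103496 - 1 = 0.103496

0.103496


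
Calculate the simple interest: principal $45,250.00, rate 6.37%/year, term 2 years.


Formula: I = P * r * t
Substituting: I = $45,250.00 * 0.0637 * 2
Step: I = $45,250.00 * 0.1274
I = $5,764.85

$5,764.85


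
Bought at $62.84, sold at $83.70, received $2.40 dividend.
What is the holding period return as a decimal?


Formula: HPR = (P1 - P0 + D) / P0
Gain: $83.70 - $62.84 + $2.40 = $23.26
HPR = $23.26 / $62.84 = 0.3701

0.3701


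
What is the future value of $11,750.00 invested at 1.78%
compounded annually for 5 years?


Formula: FV = P * (1 + r)^n
Substituting: FV = $11,750.00 * (1 + 0.0178)^5
Growth factor: (1.0178)^5 = 1.092225
FV = $11,750.00 * 1.092225 = $12,833.65

$12,833.65


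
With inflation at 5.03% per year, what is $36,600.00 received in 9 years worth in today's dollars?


Formula: Real value = nominal / (1 + inflation)^years
Price level: (1 + 0.0503)^9 = 1.555322
Real value = $36,600.00 / 1.555322 = $23,532.11

$23,532.11


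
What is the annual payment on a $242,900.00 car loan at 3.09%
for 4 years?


Formula: PMT = PV * r / (1 - (1+r)^(-n))
Denominator: 1 - (1 + 0.0309)^(-4) = 0.114612
Numerator: $242,900.00 * 0.0309 = 7505.61
PMT = 7505.61 / 0.114612 = $65,487.37

$65,487.37


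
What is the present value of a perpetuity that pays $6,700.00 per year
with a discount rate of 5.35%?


Formula: PV = C / r
Substituting: PV = $6,700.00 / 0.0535
PV = $125,233.64

$125,233.64


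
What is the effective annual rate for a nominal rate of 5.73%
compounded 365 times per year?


Formula: EAR = (1 + r/m)^m - 1
Period rate: r/m = 0.0573 / 365 = 0.000157
Compounding: (1 + 0.000157)^365 = 1.058969
EAR = 1.058969 - 1 = 0.058969

0.058969


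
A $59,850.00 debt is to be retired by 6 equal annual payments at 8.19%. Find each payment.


Formula: PMT = PV * r / (1 - (1+r)^(-n))
Denominator: 1 - (1 + 0.0819)^(-6) = 0.376441
Numerator: $59,850.00 * 0.0819 = 4901.715
PMT = 4901.715 / 0.376441 = $13,021.19

$13,021.19


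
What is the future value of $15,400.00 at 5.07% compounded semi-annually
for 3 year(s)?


Formula: FV = P * (1 + r/m)^(m*t)
Period rate: r/m = 0.0507 / 2 = 0.02535
Total periods: m*t = 2 * 3 = 6
Growth factor: (1 + 0.02535)^6 = 1.162071
FV = $15,400.00 * 1.162071 = $17,895.90

$17,895.90


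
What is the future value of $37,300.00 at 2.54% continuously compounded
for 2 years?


Formula: FV = P * e^(r*t)
Exponent: r*t = 0.0254 * 2 = 0.0508
e^(0.0508) = 1.052112
FV = $37,300.00 * 1.052112 = $39,243.79

$39,243.79


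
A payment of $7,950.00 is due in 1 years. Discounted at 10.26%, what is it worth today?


Formula: PV = FV / (1 + r)^n
Substituting: PV = $7,950.00 / (1 + 0.1026)^1
Discount factor: (1.1026)^1 = 1.1026
PV = $7,950.00 / 1.1026 = $7,210.23

$7,210.23


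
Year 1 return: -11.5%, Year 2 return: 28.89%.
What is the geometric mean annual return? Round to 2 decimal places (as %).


Formula: Geometric mean = ((1+r1)*(1+r2))^(1/2) - 1
Product: (1 + -0.115) * (1 + 0.2889) = 0.885 * 1.2889 = 1.140677
Square root: 1.140677^0.5 = 1.068025
Geometric mean = 1.068025 - 1 = 0.068025
As percentage: 6.80%

6.80%


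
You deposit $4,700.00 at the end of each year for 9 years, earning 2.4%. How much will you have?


Formula: FV = PMT * ((1+r)^n - 1) / r
Growth factor: (1 + 0.024)^9 = 1.23794
Numerator: 1.23794 - 1 = 0.23794
FV = $4,700.00 * 0.23794 / 0.024 = $46,596.59

$46,596.59


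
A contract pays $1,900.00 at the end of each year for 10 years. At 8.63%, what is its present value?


Formula: PV = PMT * (1 - (1+r)^(-n)) / r
Discount factor: (1 + 0.0863)^(-10) = 0.437021
Bracket: 1 - 0.437021 = 0.562979
PV = $1,900.00 * 0.562979 / 0.0863 = $12,394.67

$12,394.67


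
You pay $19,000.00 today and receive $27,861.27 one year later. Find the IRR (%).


Formula: IRR = C1/C0 - 1
Substituting: IRR = $27,861.27 / $19,000.00 - 1
Ratio: 1.466383 - 1 = 0.466383
IRR = 46.6383%

46.6383%


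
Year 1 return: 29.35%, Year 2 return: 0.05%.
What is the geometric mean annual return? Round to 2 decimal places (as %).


Formula: Geometric mean = ((1+r1)*(1+r2))^(1/2) - 1
Product: (1 + 0.2935) * (1 + 0.0005) = 1.2935 * 1.0005 = 1.294147
Square root: 1.294147^0.5 = 1.137606
Geometric mean = 1.137606 - 1 = 0.137606
As percentage: 13.76%

13.76%


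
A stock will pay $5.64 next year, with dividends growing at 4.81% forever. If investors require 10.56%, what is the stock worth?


Formula: P = D1 / (r - g)
Spread: r - g = 0.1056 - 0.0481 = 0.0575
Substituting: P = $5.64 / 0.0575
P = $98.09

$98.09


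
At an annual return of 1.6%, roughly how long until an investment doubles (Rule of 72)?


Formula: Years ≈ 72 / r
Substituting: Years ≈ 72 / 1.6
Years ≈ 45.0

45.0 years


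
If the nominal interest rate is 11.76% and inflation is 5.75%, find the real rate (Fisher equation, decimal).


Formula: (1 + r_real) = (1 + r_nom) / (1 + inflation)
Substituting: (1 + r_real) = 1.1176 / 1.0575
(1 + r_real) = 1.056832
r_real = 1.056832 - 1 = 0.056832

0.056832


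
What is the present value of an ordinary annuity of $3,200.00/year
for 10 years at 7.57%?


Formula: PV = PMT * (1 - (1+r)^(-n)) / r
Discount factor: (1 + 0.0757)^(-10) = 0.482046
Bracket: 1 - 0.482046 = 0.517954
PV = $3,200.00 * 0.517954 / 0.0757 = $21,895.03

$21,895.03


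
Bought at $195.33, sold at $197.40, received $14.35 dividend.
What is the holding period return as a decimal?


Formula: HPR = (P1 - P0 + D) / P0
Gain: $197.40 - $195.33 + $14.35 = $16.42
HPR = $16.42 / $195.33 = 0.0841

0.0841


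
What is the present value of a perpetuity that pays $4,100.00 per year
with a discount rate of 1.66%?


Formula: PV = C / r
Substituting: PV = $4,100.00 / 0.0166
PV = $246,987.95

$246,987.95


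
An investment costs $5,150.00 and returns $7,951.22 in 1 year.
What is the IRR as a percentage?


Formula: IRR = C1/C0 - 1
Substituting: IRR = $7,951.22 / $5,150.00 - 1
Ratio: 1.543926 - 1 = 0.543926
IRR = 54.3926%

54.3926%


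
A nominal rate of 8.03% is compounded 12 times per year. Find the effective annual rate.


Formula: EAR = (1 + r/m)^m - 1
Period rate: r/m = 0.0803 / 12 = 0.006692
Compounding: (1 + 0.006692)^12 = 1.083322
EAR = 1.083322 - 1 = 0.083322

0.083322


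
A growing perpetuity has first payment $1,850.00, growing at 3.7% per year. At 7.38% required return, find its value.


Formula: PV = C / (r - g)
Spread: r - g = 0.0738 - 0.037 = 0.0368
Substituting: PV = $1,850.00 / 0.0368
PV = $50,271.74

$50,271.74


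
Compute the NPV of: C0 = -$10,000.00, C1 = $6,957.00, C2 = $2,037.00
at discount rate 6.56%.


Formula: NPV = C0 + C1/(1+r) + C2/(1+r)^2
Discount C1: $6,957.00 / (1 + 0.0656) = $6,528.72
Discount C2: $2,037.00 / (1 + 0.0656)^2 = $1,793.92
NPV = -$10,000.00 + $6,528.72 + $1,793.92 = -$1,677.37

-$1,677.37


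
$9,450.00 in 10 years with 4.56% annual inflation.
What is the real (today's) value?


Formula: Real value = nominal / (1 + inflation)^years
Price level: (1 + 0.0456)^10 = 1.561909
Real value = $9,450.00 / 1.561909 = $6,050.29

$6,050.29


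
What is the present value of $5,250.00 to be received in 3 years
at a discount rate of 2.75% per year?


Formula: PV = FV / (1 + r)^n
Substituting: PV = $5,250.00 / (1 + 0.0275)^3
Discount factor: (1.0275)^3 = 1.08479
PV = $5,250.00 / 1.08479 = $4,839.65

$4,839.65


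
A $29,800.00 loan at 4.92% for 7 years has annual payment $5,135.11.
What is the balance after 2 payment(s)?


Formula: Balance = PV*(1+r)^k - PMT*((1+r)^k - 1)/r
Growth: (1 + 0.0492)^2 = 1.100821
Accumulated factor: ((1+r)^k - 1)/r = 2.0492
Balance = $29,800.00 * 1.100821 - $5,135.11 * 2.0492
Balance = $22,281.59

$22,281.59


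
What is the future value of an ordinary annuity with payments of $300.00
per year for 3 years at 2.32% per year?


Formula: FV = PMT * ((1+r)^n - 1) / r
Growth factor: (1 + 0.0232)^3 = 1.071227
Numerator: 1.071227 - 1 = 0.071227
FV = $300.00 * 0.071227 / 0.0232 = $921.04

$921.04


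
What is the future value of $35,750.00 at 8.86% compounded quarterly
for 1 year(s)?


Formula: FV = P * (1 + r/m)^(m*t)
Period rate: r/m = 0.0886 / 4 = 0.02215
Total periods: m*t = 4 * 1 = 4
Growth factor: (1 + 0.02215)^4 = 1.091587
FV = $35,750.00 * 1.091587 = $39,024.25

$39,024.25


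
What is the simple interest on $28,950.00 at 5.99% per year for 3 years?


Formula: I = P * r * t
Substituting: I = $28,950.00 * 0.0599 * 3
Step: I = $28,950.00 * 0.1797
I = $5,202.32

$5,202.32


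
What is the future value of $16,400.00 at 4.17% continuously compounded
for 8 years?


Formula: FV = P * e^(r*t)
Exponent: r*t = 0.0417 * 8 = 0.3336
e^(0.3336) = 1.395985
FV = $16,400.00 * 1.395985 = $22,894.15

$22,894.15


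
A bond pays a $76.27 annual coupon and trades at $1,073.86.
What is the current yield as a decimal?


Formula: Current yield = annual coupon / price
Substituting: CY = $76.27 / $1,073.86
CY = 0.071024

0.071024


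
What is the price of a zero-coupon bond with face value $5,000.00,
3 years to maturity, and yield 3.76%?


Formula: Price = FV / (1 + r)^n
Substituting: Price = $5,000.00 / (1 + 0.0376)^3
Discount factor: (1.0376)^3 = 1.117094
Price = $5,000.00 / 1.117094 = $4,475.90

$4,475.90


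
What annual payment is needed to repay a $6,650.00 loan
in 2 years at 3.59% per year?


Formula: PMT = PV * r / (1 - (1+r)^(-n))
Denominator: 1 - (1 + 0.0359)^(-2) = 0.068111
Numerator: $6,650.00 * 0.0359 = 238.735
PMT = 238.735 / 0.068111 = $3,505.10

$3,505.10


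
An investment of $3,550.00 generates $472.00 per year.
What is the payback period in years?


Formula: Payback = investment / annual cash flow
Substituting: Payback = $3,550.00 / $472.00
Payback = 7.5212 years

7.5212 years


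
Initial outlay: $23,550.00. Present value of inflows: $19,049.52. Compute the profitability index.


Formula: PI = PV(cash flows) / initial investment
Substituting: PI = $19,049.52 / $23,550.00
PI = 0.8089

0.8089


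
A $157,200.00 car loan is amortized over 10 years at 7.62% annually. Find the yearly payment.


Formula: PMT = PV * r / (1 - (1+r)^(-n))
Denominator: 1 - (1 + 0.0762)^(-10) = 0.520189
Numerator: $157,200.00 * 0.0762 = 11978.64
PMT = 11978.64 / 0.520189 = $23,027.47

$23,027.47


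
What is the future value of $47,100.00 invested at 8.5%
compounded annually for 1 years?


Formula: FV = P * (1 + r)^n
Substituting: FV = $47,100.00 * (1 + 0.085)^1
Growth factor: (1.085)^1 = 1.085
FV = $47,100.00 * 1.085 = $51,103.50

$51,103.50


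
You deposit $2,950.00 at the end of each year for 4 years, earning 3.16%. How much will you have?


Formula: FV = PMT * ((1+r)^n - 1) / r
Growth factor: (1 + 0.0316)^4 = 1.132519
Numerator: 1.132519 - 1 = 0.132519
FV = $2,950.00 * 0.132519 / 0.0316 = $12,371.20

$12,371.20


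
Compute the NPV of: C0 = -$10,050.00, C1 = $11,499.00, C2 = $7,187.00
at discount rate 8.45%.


Formula: NPV = C0 + C1/(1+r) + C2/(1+r)^2
Discount C1: $11,499.00 / (1 + 0.0845) = $10,603.04
Discount C2: $7,187.00 / (1 + 0.0845)^2 = $6,110.67
NPV = -$10,050.00 + $10,603.04 + $6,110.67 = $6,663.71

$6,663.71


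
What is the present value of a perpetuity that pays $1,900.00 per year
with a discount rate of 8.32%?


Formula: PV = C / r
Substituting: PV = $1,900.00 / 0.0832
PV = $22,836.54

$22,836.54


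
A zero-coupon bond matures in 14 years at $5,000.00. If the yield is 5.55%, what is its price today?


Formula: Price = FV / (1 + r)^n
Substituting: Price = $5,000.00 / (1 + 0.0555)^14
Discount factor: (1.0555)^14 = 2.130175
Price = $5,000.00 / 2.130175 = $2,347.22

$2,347.22


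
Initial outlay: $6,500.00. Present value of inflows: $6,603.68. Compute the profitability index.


Formula: PI = PV(cash flows) / initial investment
Substituting: PI = $6,603.68 / $6,500.00
PI = 1.016

1.016


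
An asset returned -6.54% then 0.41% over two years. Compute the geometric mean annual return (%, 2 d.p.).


Formula: Geometric mean = ((1+r1)*(1+r2))^(1/2) - 1
Product: (1 + -0.0654) * (1 + 0.0041) = 0.9346 * 1.0041 = 0.938432
Square root: 0.938432^0.5 = 0.968727
Geometric mean = 0.968727 - 1 = -0.031273
As percentage: -3.13%

-3.13%


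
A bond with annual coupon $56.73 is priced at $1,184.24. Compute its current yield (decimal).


Formula: Current yield = annual coupon / price
Substituting: CY = $56.73 / $1,184.24
CY = 0.047904

0.047904


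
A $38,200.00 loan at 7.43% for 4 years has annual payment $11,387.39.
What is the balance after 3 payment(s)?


Formula: Balance = PV*(1+r)^k - PMT*((1+r)^k - 1)/r
Growth: (1 + 0.0743)^3 = 1.239872
Accumulated factor: ((1+r)^k - 1)/r = 3.22842
Balance = $38,200.00 * 1.239872 - $11,387.39 * 3.22842
Balance = $10,599.81

$10,599.81


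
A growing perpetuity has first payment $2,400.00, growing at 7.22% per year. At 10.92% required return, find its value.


Formula: PV = C / (r - g)
Spread: r - g = 0.1092 - 0.0722 = 0.037
Substituting: PV = $2,400.00 / 0.037
PV = $64,864.86

$64,864.86


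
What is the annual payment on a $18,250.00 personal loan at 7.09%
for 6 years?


Formula: PMT = PV * r / (1 - (1+r)^(-n))
Denominator: 1 - (1 + 0.0709)^(-6) = 0.337011
Numerator: $18,250.00 * 0.0709 = 1293.925
PMT = 1293.925 / 0.337011 = $3,839.42

$3,839.42


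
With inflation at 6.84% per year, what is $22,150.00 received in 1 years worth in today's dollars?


Formula: Real value = nominal / (1 + inflation)^years
Price level: (1 + 0.0684)^1 = 1.0684
Real value = $22,150.00 / 1.0684 = $20,731.94

$20,731.94


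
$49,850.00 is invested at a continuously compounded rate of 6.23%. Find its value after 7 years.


Formula: FV = P * e^(r*t)
Exponent: r*t = 0.0623 * 7 = 0.4361
e^(0.4361) = 1.546663
FV = $49,850.00 * 1.546663 = $77,101.17

$77,101.17


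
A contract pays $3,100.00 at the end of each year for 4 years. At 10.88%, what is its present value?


Formula: PV = PMT * (1 - (1+r)^(-n)) / r
Discount factor: (1 + 0.1088)^(-4) = 0.661587
Bracket: 1 - 0.661587 = 0.338413
PV = $3,100.00 * 0.338413 / 0.1088 = $9,642.27

$9,642.27


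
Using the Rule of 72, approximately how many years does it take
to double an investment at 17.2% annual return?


Formula: Years ≈ 72 / r
Substituting: Years ≈ 72 / 17.2
Years ≈ 4.2

4.2 years


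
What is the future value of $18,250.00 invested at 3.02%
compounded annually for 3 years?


Formula: FV = P * (1 + r)^n
Substituting: FV = $18,250.00 * (1 + 0.0302)^3
Growth factor: (1.0302)^3 = 1.093364
FV = $18,250.00 * 1.093364 = $19,953.89

$19,953.89


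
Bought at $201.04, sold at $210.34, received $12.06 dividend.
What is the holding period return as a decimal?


Formula: HPR = (P1 - P0 + D) / P0
Gain: $210.34 - $201.04 + $12.06 = $21.36
HPR = $21.36 / $201.04 = 0.1062

0.1062


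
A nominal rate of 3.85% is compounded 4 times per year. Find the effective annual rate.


Formula: EAR = (1 + r/m)^m - 1
Period rate: r/m = 0.0385 / 4 = 0.009625
Compounding: (1 + 0.009625)^4 = 1.039059
EAR = 1.039059 - 1 = 0.039059

0.039059


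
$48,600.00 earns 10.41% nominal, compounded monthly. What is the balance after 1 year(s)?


Formula: FV = P * (1 + r/m)^(m*t)
Period rate: r/m = 0.1041 / 12 = 0.008675
Total periods: m*t = 12 * 1 = 12
Growth factor: (1 + 0.008675)^12 = 1.109213
FV = $48,600.00 * 1.109213 = $53,907.77

$53,907.77


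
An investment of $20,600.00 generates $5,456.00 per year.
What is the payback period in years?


Formula: Payback = investment / annual cash flow
Substituting: Payback = $20,600.00 / $5,456.00
Payback = 3.7757 years

3.7757 years


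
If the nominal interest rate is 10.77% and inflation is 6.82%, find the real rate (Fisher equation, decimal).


Formula: (1 + r_real) = (1 + r_nom) / (1 + inflation)
Substituting: (1 + r_real) = 1.1077 / 1.0682
(1 + r_real) = 1.036978
r_real = 1.036978 - 1 = 0.036978

0.036978


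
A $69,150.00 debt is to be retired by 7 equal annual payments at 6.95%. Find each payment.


Formula: PMT = PV * r / (1 - (1+r)^(-n))
Denominator: 1 - (1 + 0.0695)^(-7) = 0.375209
Numerator: $69,150.00 * 0.0695 = 4805.925
PMT = 4805.925 / 0.375209 = $12,808.65

$12,808.65


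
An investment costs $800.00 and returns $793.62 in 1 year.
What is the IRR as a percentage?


Formula: IRR = C1/C0 - 1
Substituting: IRR = $793.62 / $800.00 - 1
Ratio: 0.992025 - 1 = -0.007975
IRR = -0.7975%

-0.7975%


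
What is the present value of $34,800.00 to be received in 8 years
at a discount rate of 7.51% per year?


Formula: PV = FV / (1 + r)^n
Substituting: PV = $34,800.00 / (1 + 0.0751)^8
Discount factor: (1.0751)^8 = 1.784805
PV = $34,800.00 / 1.784805 = $19,497.92

$19,497.92


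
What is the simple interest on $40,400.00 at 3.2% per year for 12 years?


Formula: I = P * r * t
Substituting: I = $40,400.00 * 0.032 * 12
Step: I = $40,400.00 * 0.384
I = $15,513.60

$15,513.60


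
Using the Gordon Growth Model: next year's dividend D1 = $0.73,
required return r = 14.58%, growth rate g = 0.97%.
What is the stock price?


Formula: P = D1 / (r - g)
Spread: r - g = 0.1458 - 0.0097 = 0.1361
Substituting: P = $0.73 / 0.1361
P = $5.36

$5.36


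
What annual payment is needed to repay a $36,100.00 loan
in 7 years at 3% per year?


Formula: PMT = PV * r / (1 - (1+r)^(-n))
Denominator: 1 - (1 + 0.03)^(-7) = 0.186908
Numerator: $36,100.00 * 0.03 = 1083.0
PMT = 1083.0 / 0.186908 = $5,794.28

$5,794.28


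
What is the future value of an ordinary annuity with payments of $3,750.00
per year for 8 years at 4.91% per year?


Formula: FV = PMT * ((1+r)^n - 1) / r
Growth factor: (1 + 0.0491)^8 = 1.467355
Numerator: 1.467355 - 1 = 0.467355
FV = $3,750.00 * 0.467355 / 0.0491 = $35,694.09

$35,694.09


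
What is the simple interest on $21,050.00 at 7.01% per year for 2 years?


Formula: I = P * r * t
Substituting: I = $21,050.00 * 0.0701 * 2
Step: I = $21,050.00 * 0.1402
I = $2,951.21

$2,951.21


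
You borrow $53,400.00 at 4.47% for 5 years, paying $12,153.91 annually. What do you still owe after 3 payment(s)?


Formula: Balance = PV*(1+r)^k - PMT*((1+r)^k - 1)/r
Growth: (1 + 0.0447)^3 = 1.140184
Accumulated factor: ((1+r)^k - 1)/r = 3.136098
Balance = $53,400.00 * 1.140184 - $12,153.91 * 3.136098
Balance = $22,769.95

$22,769.95


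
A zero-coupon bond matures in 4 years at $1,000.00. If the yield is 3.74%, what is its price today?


Formula: Price = FV / (1 + r)^n
Substituting: Price = $1,000.00 / (1 + 0.0374)^4
Discount factor: (1.0374)^4 = 1.158204
Price = $1,000.00 / 1.158204 = $863.41

$863.41


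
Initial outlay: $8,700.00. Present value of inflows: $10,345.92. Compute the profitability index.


Formula: PI = PV(cash flows) / initial investment
Substituting: PI = $10,345.92 / $8,700.00
PI = 1.1892

1.1892


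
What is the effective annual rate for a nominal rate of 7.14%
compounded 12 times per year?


Formula: EAR = (1 + r/m)^m - 1
Period rate: r/m = 0.0714 / 12 = 0.00595
Compounding: (1 + 0.00595)^12 = 1.073784
EAR = 1.073784 - 1 = 0.073784

0.073784


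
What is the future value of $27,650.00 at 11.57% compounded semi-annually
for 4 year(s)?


Formula: FV = P * (1 + r/m)^(m*t)
Period rate: r/m = 0.1157 / 2 = 0.05785
Total periods: m*t = 2 * 4 = 8
Growth factor: (1 + 0.05785)^8 = 1.568168
FV = $27,650.00 * 1.568168 = $43,359.86

$43,359.86
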